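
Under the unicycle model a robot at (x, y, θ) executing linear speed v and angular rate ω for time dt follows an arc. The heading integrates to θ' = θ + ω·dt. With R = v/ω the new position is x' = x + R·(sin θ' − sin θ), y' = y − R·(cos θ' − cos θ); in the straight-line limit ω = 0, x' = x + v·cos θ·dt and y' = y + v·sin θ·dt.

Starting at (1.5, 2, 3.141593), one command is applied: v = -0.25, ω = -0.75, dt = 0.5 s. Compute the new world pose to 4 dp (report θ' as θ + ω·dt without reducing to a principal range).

(1.6221, 1.9768, 2.7666)

θ' = 3.1416 + -0.75·0.5 = 2.7666
R = v/ω = -0.25/-0.75 = 0.3333
x' = 1.5 + 0.3333·(sin 2.7666 − sin 3.1416) = 1.6221
y' = 2 − 0.3333·(cos 2.7666 − cos 3.1416) = 1.9768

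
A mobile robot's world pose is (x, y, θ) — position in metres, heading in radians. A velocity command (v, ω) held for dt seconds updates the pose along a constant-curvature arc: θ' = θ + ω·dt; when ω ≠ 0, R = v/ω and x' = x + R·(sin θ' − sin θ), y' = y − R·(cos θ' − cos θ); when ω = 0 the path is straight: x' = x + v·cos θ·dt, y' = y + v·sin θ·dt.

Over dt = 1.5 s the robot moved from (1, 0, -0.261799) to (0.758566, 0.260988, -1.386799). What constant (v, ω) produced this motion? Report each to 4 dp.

Δθ = -1.386799 − -0.261799 = -1.125000
ω = Δθ/dt = -1.125000/1.5 = -0.7500
R = −Δy/(cos θ' − cos θ) = 0.3333
v = R·ω = 0.3333·-0.7500 = -0.2500

v = -0.2500, ω = -0.7500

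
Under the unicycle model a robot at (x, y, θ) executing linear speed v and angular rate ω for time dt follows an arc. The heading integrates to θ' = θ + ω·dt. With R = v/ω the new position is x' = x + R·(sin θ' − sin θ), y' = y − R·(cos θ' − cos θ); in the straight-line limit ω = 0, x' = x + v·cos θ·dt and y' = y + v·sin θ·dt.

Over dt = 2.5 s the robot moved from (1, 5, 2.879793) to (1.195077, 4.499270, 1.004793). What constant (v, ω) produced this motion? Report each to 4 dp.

Δθ = 1.004793 − 2.879793 = -1.875000
ω = Δθ/dt = -1.875000/2.5 = -0.7500
R = −Δy/(cos θ' − cos θ) = 0.3333
v = R·ω = 0.3333·-0.7500 = -0.2500

v = -0.2500, ω = -0.7500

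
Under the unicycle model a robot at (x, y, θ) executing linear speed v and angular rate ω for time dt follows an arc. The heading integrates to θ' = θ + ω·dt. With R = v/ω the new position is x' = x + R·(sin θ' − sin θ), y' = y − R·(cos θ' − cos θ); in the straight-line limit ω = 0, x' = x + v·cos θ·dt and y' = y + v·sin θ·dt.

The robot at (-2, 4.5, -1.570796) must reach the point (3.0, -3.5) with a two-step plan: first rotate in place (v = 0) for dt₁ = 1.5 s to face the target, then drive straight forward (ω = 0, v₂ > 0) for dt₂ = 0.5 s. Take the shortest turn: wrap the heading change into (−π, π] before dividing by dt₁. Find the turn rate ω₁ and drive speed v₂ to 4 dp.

ω₁ = 0.3724, v₂ = 18.8680

heading to target = atan2(-3.5−4.5, 3−-2) = -1.0122
Δθ = wrap(-1.0122 − -1.5708) = 0.5586; ω₁ = Δθ/dt₁ = 0.3724
distance = √((3−-2)² + (-3.5−4.5)²) = 9.4340; v₂ = distance/dt₂ = 18.8680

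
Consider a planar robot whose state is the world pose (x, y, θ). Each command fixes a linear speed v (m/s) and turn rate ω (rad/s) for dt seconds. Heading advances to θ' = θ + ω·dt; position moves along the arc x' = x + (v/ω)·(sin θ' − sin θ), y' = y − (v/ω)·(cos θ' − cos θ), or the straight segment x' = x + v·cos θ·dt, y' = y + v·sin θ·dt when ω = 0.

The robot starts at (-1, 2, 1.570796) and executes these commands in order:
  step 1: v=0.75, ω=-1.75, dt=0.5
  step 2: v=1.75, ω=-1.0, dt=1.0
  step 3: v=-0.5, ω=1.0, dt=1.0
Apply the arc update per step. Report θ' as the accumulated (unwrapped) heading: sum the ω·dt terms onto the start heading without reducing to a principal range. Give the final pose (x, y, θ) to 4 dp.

(0.3295, 2.5621, 0.6958)

step 1: θ'=0.6958 (R=-0.4286) → pose (-0.8461, 2.3289, 0.6958)
step 2: θ'=-0.3042 (R=-1.7500) → pose (0.7998, 2.6554, -0.3042)
step 3: θ'=0.6958 (R=-0.5000) → pose (0.3295, 2.5621, 0.6958)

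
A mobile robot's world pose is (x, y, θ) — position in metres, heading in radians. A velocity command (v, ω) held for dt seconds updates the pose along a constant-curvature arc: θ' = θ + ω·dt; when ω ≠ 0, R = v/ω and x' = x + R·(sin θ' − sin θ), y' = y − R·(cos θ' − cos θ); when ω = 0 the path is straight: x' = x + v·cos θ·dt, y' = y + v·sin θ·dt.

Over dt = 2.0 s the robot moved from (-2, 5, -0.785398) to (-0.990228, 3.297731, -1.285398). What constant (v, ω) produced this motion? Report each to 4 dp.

Δθ = -1.285398 − -0.785398 = -0.500000
ω = Δθ/dt = -0.500000/2.0 = -0.2500
R = −Δy/(cos θ' − cos θ) = -4.0000
v = R·ω = -4.0000·-0.2500 = 1.0000

v = 1.0000, ω = -0.2500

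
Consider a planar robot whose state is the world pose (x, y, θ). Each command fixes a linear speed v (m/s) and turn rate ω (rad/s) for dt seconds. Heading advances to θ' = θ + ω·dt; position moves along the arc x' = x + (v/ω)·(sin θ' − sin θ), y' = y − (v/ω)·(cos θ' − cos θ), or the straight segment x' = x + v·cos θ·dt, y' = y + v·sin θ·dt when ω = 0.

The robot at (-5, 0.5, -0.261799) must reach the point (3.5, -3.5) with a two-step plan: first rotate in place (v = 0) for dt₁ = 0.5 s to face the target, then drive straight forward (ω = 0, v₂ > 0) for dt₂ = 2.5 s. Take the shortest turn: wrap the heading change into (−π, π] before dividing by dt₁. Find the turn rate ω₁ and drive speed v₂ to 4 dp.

ω₁ = -0.3561, v₂ = 3.7577

heading to target = atan2(-3.5−0.5, 3.5−-5) = -0.4398
Δθ = wrap(-0.4398 − -0.2618) = -0.1780; ω₁ = Δθ/dt₁ = -0.3561
distance = √((3.5−-5)² + (-3.5−0.5)²) = 9.3941; v₂ = distance/dt₂ = 3.7577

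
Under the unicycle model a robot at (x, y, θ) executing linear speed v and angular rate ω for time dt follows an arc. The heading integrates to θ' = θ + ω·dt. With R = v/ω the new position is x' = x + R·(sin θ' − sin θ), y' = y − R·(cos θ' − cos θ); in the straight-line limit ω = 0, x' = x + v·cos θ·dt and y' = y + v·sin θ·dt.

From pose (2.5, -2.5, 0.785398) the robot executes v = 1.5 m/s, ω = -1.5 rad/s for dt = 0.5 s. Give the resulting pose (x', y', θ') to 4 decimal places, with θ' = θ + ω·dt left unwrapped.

θ' = 0.7854 + -1.5·0.5 = 0.0354
R = v/ω = 1.5/-1.5 = -1.0000
x' = 2.5 + -1.0000·(sin 0.0354 − sin 0.7854) = 3.1717
y' = -2.5 − -1.0000·(cos 0.0354 − cos 0.7854) = -2.2077

(3.1717, -2.2077, 0.0354)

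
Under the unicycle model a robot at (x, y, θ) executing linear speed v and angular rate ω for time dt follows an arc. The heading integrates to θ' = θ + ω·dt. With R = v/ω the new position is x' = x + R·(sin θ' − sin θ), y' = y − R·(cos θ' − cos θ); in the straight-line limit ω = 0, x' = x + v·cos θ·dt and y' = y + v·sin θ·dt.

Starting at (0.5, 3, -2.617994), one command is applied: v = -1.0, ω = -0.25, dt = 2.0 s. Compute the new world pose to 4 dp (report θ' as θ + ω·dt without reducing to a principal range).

θ' = -2.6180 + -0.25·2.0 = -3.1180
R = v/ω = -1.0/-0.25 = 4.0000
x' = 0.5 + 4.0000·(sin -3.1180 − sin -2.6180) = 2.4056
y' = 3 − 4.0000·(cos -3.1180 − cos -2.6180) = 3.5348

(2.4056, 3.5348, -3.1180)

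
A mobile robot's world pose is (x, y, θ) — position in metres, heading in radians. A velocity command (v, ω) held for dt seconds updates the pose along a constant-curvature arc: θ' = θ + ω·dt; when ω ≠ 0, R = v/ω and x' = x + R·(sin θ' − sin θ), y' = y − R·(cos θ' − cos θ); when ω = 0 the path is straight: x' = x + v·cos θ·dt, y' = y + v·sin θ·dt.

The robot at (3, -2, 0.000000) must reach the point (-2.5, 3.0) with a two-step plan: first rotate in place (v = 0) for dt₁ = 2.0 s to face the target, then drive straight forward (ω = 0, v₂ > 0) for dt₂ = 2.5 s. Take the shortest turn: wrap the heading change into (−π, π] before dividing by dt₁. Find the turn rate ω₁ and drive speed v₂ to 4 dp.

heading to target = atan2(3−-2, -2.5−3) = 2.4038
Δθ = wrap(2.4038 − 0.0000) = 2.4038; ω₁ = Δθ/dt₁ = 1.2019
distance = √((-2.5−3)² + (3−-2)²) = 7.4330; v₂ = distance/dt₂ = 2.9732

ω₁ = 1.2019, v₂ = 2.9732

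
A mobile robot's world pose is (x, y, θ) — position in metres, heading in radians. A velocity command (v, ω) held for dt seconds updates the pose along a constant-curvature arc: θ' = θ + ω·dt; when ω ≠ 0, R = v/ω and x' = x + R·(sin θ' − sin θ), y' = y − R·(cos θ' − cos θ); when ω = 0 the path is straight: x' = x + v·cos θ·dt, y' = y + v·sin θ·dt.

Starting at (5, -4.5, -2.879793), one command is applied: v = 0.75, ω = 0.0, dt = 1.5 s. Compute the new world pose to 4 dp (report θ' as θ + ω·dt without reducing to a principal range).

θ' = -2.8798 + 0.0·1.5 = -2.8798
ω = 0 → straight: x' = 5 + 0.75·cos(-2.8798)·1.5 = 3.9133
y' = -4.5 + 0.75·sin(-2.8798)·1.5 = -4.7912

(3.9133, -4.7912, -2.8798)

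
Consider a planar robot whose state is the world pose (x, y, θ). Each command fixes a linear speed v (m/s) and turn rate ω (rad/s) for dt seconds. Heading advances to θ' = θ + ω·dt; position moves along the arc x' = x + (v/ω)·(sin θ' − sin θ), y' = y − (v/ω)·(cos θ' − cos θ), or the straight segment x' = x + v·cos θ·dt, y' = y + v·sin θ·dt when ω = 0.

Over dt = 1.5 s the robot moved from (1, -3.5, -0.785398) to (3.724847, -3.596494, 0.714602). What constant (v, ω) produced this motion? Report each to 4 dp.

v = 2.0000, ω = 1.0000

Δθ = 0.714602 − -0.785398 = 1.500000
ω = Δθ/dt = 1.500000/1.5 = 1.0000
R = Δx/(sin θ' − sin θ) = 2.0000
v = R·ω = 2.0000·1.0000 = 2.0000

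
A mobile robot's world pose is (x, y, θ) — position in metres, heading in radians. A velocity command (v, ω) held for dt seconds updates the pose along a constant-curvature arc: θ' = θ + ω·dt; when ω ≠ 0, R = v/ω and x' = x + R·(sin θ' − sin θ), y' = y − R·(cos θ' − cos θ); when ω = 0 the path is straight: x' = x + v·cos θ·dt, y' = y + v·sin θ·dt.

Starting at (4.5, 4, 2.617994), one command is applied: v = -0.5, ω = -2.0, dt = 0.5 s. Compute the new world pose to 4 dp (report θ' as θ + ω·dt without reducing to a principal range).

θ' = 2.6180 + -2.0·0.5 = 1.6180
R = v/ω = -0.5/-2.0 = 0.2500
x' = 4.5 + 0.2500·(sin 1.6180 − sin 2.6180) = 4.6247
y' = 4 − 0.2500·(cos 1.6180 − cos 2.6180) = 3.7953

(4.6247, 3.7953, 1.6180)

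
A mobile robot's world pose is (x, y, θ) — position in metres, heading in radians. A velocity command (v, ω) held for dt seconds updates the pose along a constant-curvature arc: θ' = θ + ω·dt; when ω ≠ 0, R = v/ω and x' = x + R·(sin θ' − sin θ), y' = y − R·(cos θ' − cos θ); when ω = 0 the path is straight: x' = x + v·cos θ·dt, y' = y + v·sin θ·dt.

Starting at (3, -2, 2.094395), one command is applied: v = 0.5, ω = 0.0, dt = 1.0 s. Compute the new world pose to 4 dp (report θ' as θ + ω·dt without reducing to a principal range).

(2.7500, -1.5670, 2.0944)

θ' = 2.0944 + 0.0·1.0 = 2.0944
ω = 0 → straight: x' = 3 + 0.5·cos(2.0944)·1.0 = 2.7500
y' = -2 + 0.5·sin(2.0944)·1.0 = -1.5670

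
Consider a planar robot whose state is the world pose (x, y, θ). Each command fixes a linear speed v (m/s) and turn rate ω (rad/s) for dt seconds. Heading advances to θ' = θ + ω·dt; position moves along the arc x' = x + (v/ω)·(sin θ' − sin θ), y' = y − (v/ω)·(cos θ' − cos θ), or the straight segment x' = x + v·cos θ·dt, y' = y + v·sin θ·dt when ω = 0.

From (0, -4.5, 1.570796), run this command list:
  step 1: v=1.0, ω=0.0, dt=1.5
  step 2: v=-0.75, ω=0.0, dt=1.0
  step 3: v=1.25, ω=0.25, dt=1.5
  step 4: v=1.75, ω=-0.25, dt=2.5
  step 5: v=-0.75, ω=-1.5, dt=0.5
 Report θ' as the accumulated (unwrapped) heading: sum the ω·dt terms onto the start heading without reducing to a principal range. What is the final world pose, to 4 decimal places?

step 1: θ'=1.5708 (straight) → pose (0.0000, -3.0000, 1.5708)
step 2: θ'=1.5708 (straight) → pose (0.0000, -3.7500, 1.5708)
step 3: θ'=1.9458 (R=5.0000) → pose (-0.3475, -1.9186, 1.9458)
step 4: θ'=1.3208 (R=-7.0000) → pose (-0.6163, 2.3771, 1.3208)
step 5: θ'=0.5708 (R=0.5000) → pose (-0.8306, 2.0801, 0.5708)

(-0.8306, 2.0801, 0.5708)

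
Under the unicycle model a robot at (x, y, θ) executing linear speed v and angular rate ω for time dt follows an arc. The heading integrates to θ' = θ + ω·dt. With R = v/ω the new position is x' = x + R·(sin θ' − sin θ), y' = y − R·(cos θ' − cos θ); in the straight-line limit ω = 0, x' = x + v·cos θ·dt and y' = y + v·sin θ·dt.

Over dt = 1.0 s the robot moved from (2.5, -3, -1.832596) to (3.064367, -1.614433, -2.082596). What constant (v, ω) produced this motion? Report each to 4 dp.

Δθ = -2.082596 − -1.832596 = -0.250000
ω = Δθ/dt = -0.250000/1.0 = -0.2500
R = −Δy/(cos θ' − cos θ) = 6.0000
v = R·ω = 6.0000·-0.2500 = -1.5000

v = -1.5000, ω = -0.2500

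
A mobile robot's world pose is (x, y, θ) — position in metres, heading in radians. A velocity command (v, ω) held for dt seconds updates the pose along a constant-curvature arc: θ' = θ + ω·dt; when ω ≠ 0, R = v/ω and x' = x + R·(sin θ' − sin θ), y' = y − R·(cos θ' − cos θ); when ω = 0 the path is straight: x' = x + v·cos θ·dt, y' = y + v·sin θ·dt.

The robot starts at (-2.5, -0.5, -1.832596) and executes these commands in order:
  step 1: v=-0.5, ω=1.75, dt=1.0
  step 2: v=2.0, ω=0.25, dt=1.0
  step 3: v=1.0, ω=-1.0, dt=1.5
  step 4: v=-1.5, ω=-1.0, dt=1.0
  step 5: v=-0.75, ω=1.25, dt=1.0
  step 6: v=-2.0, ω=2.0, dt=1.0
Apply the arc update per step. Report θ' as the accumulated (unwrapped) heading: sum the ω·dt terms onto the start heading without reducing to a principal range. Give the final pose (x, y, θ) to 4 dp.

step 1: θ'=-0.0826 (R=-0.2857) → pose (-2.7524, -0.1413, -0.0826)
step 2: θ'=0.1674 (R=8.0000) → pose (-0.7594, -0.0567, 0.1674)
step 3: θ'=-1.3326 (R=-1.0000) → pose (0.3790, -0.8068, -1.3326)
step 4: θ'=-2.3326 (R=1.5000) → pose (0.7512, 0.5825, -2.3326)
step 5: θ'=-1.0826 (R=-0.6000) → pose (0.8470, 1.2780, -1.0826)
step 6: θ'=0.9174 (R=-1.0000) → pose (-0.8302, 1.4169, 0.9174)

(-0.8302, 1.4169, 0.9174)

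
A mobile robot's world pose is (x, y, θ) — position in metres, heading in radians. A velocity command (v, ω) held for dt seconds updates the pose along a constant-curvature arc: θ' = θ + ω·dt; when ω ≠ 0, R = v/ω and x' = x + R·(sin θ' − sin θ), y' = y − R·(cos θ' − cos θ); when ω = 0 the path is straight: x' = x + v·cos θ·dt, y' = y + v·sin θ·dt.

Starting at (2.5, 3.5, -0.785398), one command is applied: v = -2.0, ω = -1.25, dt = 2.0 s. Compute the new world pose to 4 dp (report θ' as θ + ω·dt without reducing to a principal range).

θ' = -0.7854 + -1.25·2.0 = -3.2854
R = v/ω = -2.0/-1.25 = 1.6000
x' = 2.5 + 1.6000·(sin -3.2854 − sin -0.7854) = 3.8607
y' = 3.5 − 1.6000·(cos -3.2854 − cos -0.7854) = 6.2149

(3.8607, 6.2149, -3.2854)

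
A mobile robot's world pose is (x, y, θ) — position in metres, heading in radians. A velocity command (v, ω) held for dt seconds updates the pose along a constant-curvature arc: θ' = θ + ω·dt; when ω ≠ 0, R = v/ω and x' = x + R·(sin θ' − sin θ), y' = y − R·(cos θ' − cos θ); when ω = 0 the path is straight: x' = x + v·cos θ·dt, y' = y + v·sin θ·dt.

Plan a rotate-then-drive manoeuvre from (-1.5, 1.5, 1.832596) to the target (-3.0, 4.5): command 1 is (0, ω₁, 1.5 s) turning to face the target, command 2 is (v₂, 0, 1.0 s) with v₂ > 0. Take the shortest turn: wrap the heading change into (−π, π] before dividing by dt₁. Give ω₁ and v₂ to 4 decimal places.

ω₁ = 0.1346, v₂ = 3.3541

heading to target = atan2(4.5−1.5, -3−-1.5) = 2.0344
Δθ = wrap(2.0344 − 1.8326) = 0.2018; ω₁ = Δθ/dt₁ = 0.1346
distance = √((-3−-1.5)² + (4.5−1.5)²) = 3.3541; v₂ = distance/dt₂ = 3.3541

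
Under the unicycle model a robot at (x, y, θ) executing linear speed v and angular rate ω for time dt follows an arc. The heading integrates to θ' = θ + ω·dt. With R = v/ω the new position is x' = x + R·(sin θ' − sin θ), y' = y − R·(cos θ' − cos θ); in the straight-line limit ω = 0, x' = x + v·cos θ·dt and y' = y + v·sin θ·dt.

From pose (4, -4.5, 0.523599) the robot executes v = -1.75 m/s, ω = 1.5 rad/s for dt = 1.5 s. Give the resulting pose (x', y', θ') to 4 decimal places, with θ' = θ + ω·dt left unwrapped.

θ' = 0.5236 + 1.5·1.5 = 2.7736
R = v/ω = -1.75/1.5 = -1.1667
x' = 4 + -1.1667·(sin 2.7736 − sin 0.5236) = 4.1636
y' = -4.5 − -1.1667·(cos 2.7736 − cos 0.5236) = -6.5989

(4.1636, -6.5989, 2.7736)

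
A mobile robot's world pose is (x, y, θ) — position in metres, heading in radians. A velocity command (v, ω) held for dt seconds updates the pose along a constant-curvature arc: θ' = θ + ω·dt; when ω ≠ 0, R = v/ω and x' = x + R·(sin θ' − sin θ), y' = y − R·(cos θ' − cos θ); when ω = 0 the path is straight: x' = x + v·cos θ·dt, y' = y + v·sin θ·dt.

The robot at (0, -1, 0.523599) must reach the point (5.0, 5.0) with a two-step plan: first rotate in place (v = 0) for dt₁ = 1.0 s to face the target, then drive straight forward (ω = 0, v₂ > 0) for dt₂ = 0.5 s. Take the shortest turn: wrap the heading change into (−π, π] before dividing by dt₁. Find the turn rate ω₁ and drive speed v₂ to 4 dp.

heading to target = atan2(5−-1, 5−0) = 0.8761
Δθ = wrap(0.8761 − 0.5236) = 0.3525; ω₁ = Δθ/dt₁ = 0.3525
distance = √((5−0)² + (5−-1)²) = 7.8102; v₂ = distance/dt₂ = 15.6205

ω₁ = 0.3525, v₂ = 15.6205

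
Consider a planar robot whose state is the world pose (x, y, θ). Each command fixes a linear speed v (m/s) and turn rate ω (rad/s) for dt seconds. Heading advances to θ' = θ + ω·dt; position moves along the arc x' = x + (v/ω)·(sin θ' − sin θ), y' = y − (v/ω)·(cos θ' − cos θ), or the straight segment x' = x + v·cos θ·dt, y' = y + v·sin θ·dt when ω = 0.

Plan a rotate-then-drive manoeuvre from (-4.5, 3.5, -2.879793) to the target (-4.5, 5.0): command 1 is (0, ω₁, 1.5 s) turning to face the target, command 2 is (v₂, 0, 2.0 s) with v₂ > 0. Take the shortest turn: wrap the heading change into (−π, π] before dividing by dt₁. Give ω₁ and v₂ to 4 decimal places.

ω₁ = -1.2217, v₂ = 0.7500

heading to target = atan2(5−3.5, -4.5−-4.5) = 1.5708
Δθ = wrap(1.5708 − -2.8798) = -1.8326; ω₁ = Δθ/dt₁ = -1.2217
distance = √((-4.5−-4.5)² + (5−3.5)²) = 1.5000; v₂ = distance/dt₂ = 0.7500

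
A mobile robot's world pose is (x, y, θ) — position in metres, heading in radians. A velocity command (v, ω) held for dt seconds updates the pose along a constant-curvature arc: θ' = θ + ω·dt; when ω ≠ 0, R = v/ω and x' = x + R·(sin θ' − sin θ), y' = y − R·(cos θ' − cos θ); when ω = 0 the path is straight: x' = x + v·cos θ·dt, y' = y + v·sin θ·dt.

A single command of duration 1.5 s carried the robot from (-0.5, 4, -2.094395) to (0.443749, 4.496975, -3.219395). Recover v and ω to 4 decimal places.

v = -0.7500, ω = -0.7500

Δθ = -3.219395 − -2.094395 = -1.125000
ω = Δθ/dt = -1.125000/1.5 = -0.7500
R = Δx/(sin θ' − sin θ) = 1.0000
v = R·ω = 1.0000·-0.7500 = -0.7500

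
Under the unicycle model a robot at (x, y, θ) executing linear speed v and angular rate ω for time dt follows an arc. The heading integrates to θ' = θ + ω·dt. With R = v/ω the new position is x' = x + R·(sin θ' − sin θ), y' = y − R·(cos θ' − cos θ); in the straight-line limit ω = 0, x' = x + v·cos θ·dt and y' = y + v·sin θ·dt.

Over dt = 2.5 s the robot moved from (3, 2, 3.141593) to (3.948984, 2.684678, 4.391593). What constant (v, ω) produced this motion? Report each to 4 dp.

Δθ = 4.391593 − 3.141593 = 1.250000
ω = Δθ/dt = 1.250000/2.5 = 0.5000
R = Δx/(sin θ' − sin θ) = -1.0000
v = R·ω = -1.0000·0.5000 = -0.5000

v = -0.5000, ω = 0.5000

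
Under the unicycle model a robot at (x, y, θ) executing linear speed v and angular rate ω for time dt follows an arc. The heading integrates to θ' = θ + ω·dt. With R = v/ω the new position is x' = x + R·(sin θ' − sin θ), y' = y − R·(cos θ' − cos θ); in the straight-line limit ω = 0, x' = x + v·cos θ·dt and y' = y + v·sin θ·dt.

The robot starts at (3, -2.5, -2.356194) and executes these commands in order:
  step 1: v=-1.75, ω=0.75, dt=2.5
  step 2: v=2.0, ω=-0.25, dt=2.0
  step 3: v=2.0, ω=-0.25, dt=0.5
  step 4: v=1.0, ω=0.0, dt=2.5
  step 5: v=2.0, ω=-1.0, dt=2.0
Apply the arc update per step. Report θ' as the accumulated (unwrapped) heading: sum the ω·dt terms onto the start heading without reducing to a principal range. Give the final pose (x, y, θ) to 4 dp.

step 1: θ'=-0.4812 (R=-2.3333) → pose (2.4300, 1.2183, -0.4812)
step 2: θ'=-0.9812 (R=-8.0000) → pose (5.3766, -1.4250, -0.9812)
step 3: θ'=-1.1062 (R=-8.0000) → pose (5.8793, -2.2887, -1.1062)
step 4: θ'=-1.1062 (straight) → pose (6.9995, -4.5237, -1.1062)
step 5: θ'=-3.1062 (R=-2.0000) → pose (5.2823, -7.4186, -3.1062)

(5.2823, -7.4186, -3.1062)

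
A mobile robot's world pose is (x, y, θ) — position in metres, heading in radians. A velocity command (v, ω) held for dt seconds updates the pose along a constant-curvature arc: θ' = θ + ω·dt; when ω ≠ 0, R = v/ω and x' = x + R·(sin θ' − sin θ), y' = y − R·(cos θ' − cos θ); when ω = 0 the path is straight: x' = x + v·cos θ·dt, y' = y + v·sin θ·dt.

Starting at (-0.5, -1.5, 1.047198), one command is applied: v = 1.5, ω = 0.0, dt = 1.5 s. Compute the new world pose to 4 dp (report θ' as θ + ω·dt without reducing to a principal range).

θ' = 1.0472 + 0.0·1.5 = 1.0472
ω = 0 → straight: x' = -0.5 + 1.5·cos(1.0472)·1.5 = 0.6250
y' = -1.5 + 1.5·sin(1.0472)·1.5 = 0.4486

(0.6250, 0.4486, 1.0472)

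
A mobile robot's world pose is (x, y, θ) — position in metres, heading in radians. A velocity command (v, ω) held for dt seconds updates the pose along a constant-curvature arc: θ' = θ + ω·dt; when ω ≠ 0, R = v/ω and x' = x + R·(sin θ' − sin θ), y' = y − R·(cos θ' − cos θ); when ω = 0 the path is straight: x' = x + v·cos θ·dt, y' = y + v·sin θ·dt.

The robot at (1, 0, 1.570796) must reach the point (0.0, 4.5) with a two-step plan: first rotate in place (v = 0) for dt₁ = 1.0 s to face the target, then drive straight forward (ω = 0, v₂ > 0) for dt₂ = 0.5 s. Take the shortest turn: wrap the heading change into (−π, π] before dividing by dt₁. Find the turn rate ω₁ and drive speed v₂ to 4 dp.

heading to target = atan2(4.5−0, 0−1) = 1.7895
Δθ = wrap(1.7895 − 1.5708) = 0.2187; ω₁ = Δθ/dt₁ = 0.2187
distance = √((0−1)² + (4.5−0)²) = 4.6098; v₂ = distance/dt₂ = 9.2195

ω₁ = 0.2187, v₂ = 9.2195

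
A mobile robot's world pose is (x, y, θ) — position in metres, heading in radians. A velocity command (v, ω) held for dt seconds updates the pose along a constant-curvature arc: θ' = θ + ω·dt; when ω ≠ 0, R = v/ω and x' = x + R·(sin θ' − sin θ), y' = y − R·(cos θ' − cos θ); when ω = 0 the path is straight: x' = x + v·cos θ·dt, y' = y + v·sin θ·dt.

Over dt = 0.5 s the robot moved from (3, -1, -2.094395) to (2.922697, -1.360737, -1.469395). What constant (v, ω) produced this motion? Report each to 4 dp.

v = 0.7500, ω = 1.2500

Δθ = -1.469395 − -2.094395 = 0.625000
ω = Δθ/dt = 0.625000/0.5 = 1.2500
R = −Δy/(cos θ' − cos θ) = 0.6000
v = R·ω = 0.6000·1.2500 = 0.7500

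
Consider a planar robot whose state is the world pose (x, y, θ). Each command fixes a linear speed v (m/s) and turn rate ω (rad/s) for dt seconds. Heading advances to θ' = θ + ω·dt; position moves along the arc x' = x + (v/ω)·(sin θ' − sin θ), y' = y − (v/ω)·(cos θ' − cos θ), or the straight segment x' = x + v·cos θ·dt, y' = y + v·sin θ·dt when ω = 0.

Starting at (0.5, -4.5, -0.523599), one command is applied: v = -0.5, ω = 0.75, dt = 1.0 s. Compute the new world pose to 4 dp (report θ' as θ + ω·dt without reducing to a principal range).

(0.0170, -4.4277, 0.2264)

θ' = -0.5236 + 0.75·1.0 = 0.2264
R = v/ω = -0.5/0.75 = -0.6667
x' = 0.5 + -0.6667·(sin 0.2264 − sin -0.5236) = 0.0170
y' = -4.5 − -0.6667·(cos 0.2264 − cos -0.5236) = -4.4277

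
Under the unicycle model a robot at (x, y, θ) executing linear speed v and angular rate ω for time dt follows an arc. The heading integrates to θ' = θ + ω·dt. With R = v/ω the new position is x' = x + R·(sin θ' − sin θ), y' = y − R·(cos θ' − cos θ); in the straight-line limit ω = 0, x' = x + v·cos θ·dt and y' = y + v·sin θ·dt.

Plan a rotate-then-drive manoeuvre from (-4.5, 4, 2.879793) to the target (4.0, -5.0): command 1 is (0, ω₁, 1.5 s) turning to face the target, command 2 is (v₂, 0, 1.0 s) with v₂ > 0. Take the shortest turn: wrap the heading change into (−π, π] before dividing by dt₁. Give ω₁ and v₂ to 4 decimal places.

ω₁ = 1.7263, v₂ = 12.3794

heading to target = atan2(-5−4, 4−-4.5) = -0.8140
Δθ = wrap(-0.8140 − 2.8798) = 2.5894; ω₁ = Δθ/dt₁ = 1.7263
distance = √((4−-4.5)² + (-5−4)²) = 12.3794; v₂ = distance/dt₂ = 12.3794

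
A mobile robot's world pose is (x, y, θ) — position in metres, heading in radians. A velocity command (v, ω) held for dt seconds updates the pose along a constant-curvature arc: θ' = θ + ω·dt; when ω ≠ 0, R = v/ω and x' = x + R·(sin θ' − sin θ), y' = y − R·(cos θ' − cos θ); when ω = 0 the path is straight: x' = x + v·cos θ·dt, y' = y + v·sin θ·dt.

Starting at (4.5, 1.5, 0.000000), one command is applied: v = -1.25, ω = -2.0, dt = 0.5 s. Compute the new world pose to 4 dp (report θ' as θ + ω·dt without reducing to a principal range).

θ' = 0.0000 + -2.0·0.5 = -1.0000
R = v/ω = -1.25/-2.0 = 0.6250
x' = 4.5 + 0.6250·(sin -1.0000 − sin 0.0000) = 3.9741
y' = 1.5 − 0.6250·(cos -1.0000 − cos 0.0000) = 1.7873

(3.9741, 1.7873, -1.0000)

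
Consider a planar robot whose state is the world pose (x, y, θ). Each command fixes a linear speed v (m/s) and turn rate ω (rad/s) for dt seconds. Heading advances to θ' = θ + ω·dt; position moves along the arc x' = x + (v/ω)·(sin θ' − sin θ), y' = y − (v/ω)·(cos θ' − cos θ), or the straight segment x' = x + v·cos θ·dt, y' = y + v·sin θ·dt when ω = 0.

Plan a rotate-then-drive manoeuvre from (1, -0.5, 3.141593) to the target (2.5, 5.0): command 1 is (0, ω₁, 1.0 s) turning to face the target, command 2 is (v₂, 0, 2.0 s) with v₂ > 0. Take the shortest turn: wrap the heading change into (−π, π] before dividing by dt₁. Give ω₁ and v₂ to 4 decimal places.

ω₁ = -1.8370, v₂ = 2.8504

heading to target = atan2(5−-0.5, 2.5−1) = 1.3045
Δθ = wrap(1.3045 − 3.1416) = -1.8370; ω₁ = Δθ/dt₁ = -1.8370
distance = √((2.5−1)² + (5−-0.5)²) = 5.7009; v₂ = distance/dt₂ = 2.8504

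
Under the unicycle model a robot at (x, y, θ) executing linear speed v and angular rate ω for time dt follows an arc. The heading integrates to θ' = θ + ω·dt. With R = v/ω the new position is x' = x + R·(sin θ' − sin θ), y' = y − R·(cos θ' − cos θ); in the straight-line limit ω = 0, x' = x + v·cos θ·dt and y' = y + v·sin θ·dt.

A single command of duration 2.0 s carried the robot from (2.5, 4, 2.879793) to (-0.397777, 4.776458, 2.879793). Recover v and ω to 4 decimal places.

v = 1.5000, ω = 0.0000

Δθ = 2.879793 − 2.879793 = 0.000000
ω = Δθ/dt = 0.000000/2.0 = 0.0000
ω = 0 → v = (Δx·cos θ + Δy·sin θ)/dt = 1.5000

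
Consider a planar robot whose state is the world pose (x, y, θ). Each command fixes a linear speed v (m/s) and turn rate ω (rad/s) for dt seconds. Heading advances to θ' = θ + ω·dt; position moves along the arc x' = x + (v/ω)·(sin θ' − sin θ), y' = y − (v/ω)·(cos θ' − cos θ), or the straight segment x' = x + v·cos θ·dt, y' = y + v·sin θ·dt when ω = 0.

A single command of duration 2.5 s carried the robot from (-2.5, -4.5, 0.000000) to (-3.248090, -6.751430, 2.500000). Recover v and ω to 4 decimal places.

v = -1.2500, ω = 1.0000

Δθ = 2.500000 − 0.000000 = 2.500000
ω = Δθ/dt = 2.500000/2.5 = 1.0000
R = −Δy/(cos θ' − cos θ) = -1.2500
v = R·ω = -1.2500·1.0000 = -1.2500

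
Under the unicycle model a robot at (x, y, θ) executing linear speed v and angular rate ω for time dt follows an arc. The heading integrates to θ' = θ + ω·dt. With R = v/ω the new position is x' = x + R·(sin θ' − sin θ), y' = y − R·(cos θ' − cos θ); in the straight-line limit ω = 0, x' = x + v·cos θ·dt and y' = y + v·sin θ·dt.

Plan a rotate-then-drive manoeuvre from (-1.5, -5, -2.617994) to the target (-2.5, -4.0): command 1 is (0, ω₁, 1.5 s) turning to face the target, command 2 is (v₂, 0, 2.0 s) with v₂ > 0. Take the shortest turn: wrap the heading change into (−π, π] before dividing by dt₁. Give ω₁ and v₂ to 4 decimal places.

ω₁ = -0.8727, v₂ = 0.7071

heading to target = atan2(-4−-5, -2.5−-1.5) = 2.3562
Δθ = wrap(2.3562 − -2.6180) = -1.3090; ω₁ = Δθ/dt₁ = -0.8727
distance = √((-2.5−-1.5)² + (-4−-5)²) = 1.4142; v₂ = distance/dt₂ = 0.7071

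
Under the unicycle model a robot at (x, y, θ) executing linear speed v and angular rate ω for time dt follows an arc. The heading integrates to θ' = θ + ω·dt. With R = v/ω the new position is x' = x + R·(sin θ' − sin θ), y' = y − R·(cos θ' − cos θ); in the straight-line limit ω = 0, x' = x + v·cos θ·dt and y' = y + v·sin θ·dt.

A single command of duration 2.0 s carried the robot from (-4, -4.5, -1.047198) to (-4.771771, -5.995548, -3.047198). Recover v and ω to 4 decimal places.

Δθ = -3.047198 − -1.047198 = -2.000000
ω = Δθ/dt = -2.000000/2.0 = -1.0000
R = −Δy/(cos θ' − cos θ) = -1.0000
v = R·ω = -1.0000·-1.0000 = 1.0000

v = 1.0000, ω = -1.0000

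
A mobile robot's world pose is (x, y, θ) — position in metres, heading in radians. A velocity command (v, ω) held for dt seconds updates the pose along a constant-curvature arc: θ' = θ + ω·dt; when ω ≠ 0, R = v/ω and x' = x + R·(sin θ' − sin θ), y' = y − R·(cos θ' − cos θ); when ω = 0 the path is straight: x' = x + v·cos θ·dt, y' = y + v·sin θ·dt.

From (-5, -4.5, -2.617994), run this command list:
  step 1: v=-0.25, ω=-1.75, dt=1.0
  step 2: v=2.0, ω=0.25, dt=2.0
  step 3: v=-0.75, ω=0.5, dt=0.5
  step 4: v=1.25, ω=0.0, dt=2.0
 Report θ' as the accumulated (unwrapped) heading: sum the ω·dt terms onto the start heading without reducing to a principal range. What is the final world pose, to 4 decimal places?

(-8.9241, -0.3611, -3.6180)

step 1: θ'=-4.3680 (R=0.1429) → pose (-4.7941, -4.5755, -4.3680)
step 2: θ'=-3.8680 (R=8.0000) → pose (-7.0109, -1.2959, -3.8680)
step 3: θ'=-3.6180 (R=-1.5000) → pose (-6.7025, -1.5076, -3.6180)
step 4: θ'=-3.6180 (straight) → pose (-8.9241, -0.3611, -3.6180)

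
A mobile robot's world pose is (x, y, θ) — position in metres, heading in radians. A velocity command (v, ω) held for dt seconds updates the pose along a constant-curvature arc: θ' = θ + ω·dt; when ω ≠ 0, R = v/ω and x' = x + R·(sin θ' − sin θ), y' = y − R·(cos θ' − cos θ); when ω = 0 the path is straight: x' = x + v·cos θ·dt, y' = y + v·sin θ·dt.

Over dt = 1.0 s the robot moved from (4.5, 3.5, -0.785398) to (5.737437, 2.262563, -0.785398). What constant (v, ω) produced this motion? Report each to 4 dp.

Δθ = -0.785398 − -0.785398 = 0.000000
ω = Δθ/dt = 0.000000/1.0 = 0.0000
ω = 0 → v = (Δx·cos θ + Δy·sin θ)/dt = 1.7500

v = 1.7500, ω = 0.0000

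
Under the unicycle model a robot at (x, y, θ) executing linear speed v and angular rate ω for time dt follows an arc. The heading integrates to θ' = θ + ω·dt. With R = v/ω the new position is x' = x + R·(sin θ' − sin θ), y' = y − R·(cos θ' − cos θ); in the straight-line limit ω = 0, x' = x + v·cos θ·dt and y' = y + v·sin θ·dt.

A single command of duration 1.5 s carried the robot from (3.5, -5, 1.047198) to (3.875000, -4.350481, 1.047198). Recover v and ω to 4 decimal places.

v = 0.5000, ω = 0.0000

Δθ = 1.047198 − 1.047198 = 0.000000
ω = Δθ/dt = 0.000000/1.5 = 0.0000
ω = 0 → v = (Δx·cos θ + Δy·sin θ)/dt = 0.5000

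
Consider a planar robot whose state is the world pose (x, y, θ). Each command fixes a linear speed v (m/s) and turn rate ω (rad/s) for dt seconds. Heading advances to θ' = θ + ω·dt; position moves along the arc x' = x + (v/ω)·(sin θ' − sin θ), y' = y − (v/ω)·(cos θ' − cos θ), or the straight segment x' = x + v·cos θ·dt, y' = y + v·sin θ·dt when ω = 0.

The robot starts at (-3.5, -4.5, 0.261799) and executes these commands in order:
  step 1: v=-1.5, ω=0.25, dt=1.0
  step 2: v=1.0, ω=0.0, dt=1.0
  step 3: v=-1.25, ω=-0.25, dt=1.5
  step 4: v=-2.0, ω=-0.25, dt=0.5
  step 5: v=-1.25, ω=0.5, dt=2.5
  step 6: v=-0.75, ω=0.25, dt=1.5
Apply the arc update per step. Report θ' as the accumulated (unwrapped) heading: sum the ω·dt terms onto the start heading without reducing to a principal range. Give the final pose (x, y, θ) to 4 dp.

(-9.2648, -8.0925, 1.6368)

step 1: θ'=0.5118 (R=-6.0000) → pose (-4.8856, -5.0644, 0.5118)
step 2: θ'=0.5118 (straight) → pose (-4.0137, -4.5746, 0.5118)
step 3: θ'=0.1368 (R=5.0000) → pose (-5.7806, -5.1686, 0.1368)
step 4: θ'=0.0118 (R=8.0000) → pose (-6.7772, -5.2428, 0.0118)
step 5: θ'=1.2618 (R=-2.5000) → pose (-9.1293, -6.9823, 1.2618)
step 6: θ'=1.6368 (R=-3.0000) → pose (-9.2648, -8.0925, 1.6368)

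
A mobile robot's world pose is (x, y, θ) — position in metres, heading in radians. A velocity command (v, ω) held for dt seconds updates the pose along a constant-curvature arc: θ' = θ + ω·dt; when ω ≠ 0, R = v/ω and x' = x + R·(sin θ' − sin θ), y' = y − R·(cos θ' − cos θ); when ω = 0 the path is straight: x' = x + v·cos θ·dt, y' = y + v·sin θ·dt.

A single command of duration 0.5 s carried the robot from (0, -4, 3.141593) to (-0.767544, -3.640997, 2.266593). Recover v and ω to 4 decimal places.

v = 1.7500, ω = -1.7500

Δθ = 2.266593 − 3.141593 = -0.875000
ω = Δθ/dt = -0.875000/0.5 = -1.7500
R = Δx/(sin θ' − sin θ) = -1.0000
v = R·ω = -1.0000·-1.7500 = 1.7500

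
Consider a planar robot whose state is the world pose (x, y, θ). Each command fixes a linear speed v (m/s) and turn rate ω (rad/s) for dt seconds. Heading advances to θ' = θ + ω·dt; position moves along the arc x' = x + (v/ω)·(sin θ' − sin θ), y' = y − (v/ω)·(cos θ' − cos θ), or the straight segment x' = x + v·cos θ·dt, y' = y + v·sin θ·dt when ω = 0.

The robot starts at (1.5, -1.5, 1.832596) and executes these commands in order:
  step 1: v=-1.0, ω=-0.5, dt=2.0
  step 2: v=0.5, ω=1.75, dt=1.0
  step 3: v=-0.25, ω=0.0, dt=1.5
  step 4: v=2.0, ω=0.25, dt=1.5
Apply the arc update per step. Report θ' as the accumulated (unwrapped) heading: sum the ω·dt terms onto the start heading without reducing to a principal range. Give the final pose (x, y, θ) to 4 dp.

step 1: θ'=0.8326 (R=2.0000) → pose (1.0475, -3.3636, 0.8326)
step 2: θ'=2.5826 (R=0.2857) → pose (0.9877, -2.9291, 2.5826)
step 3: θ'=2.5826 (straight) → pose (1.3056, -3.1279, 2.5826)
step 4: θ'=2.9576 (R=8.0000) → pose (-1.4734, -2.0453, 2.9576)

(-1.4734, -2.0453, 2.9576)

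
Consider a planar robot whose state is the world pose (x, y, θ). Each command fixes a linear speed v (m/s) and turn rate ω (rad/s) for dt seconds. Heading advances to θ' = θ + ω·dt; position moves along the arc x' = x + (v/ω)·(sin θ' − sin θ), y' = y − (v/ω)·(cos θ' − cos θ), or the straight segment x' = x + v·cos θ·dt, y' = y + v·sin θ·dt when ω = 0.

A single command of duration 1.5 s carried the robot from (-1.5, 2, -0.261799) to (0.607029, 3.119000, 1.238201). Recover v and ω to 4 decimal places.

v = 1.7500, ω = 1.0000

Δθ = 1.238201 − -0.261799 = 1.500000
ω = Δθ/dt = 1.500000/1.5 = 1.0000
R = Δx/(sin θ' − sin θ) = 1.7500
v = R·ω = 1.7500·1.0000 = 1.7500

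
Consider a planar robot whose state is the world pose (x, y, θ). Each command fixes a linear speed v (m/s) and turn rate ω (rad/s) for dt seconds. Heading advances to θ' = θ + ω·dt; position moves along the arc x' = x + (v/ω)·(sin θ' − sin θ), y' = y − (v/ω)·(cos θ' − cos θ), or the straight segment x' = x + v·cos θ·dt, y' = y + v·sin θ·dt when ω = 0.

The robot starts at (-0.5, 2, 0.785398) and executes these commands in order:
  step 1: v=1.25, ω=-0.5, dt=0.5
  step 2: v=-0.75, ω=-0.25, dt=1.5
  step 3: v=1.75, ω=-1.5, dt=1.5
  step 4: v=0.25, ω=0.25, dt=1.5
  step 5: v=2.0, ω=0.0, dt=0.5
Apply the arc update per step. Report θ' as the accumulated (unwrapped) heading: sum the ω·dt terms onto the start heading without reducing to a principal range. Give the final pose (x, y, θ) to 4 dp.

step 1: θ'=0.5354 (R=-2.5000) → pose (-0.0077, 2.3824, 0.5354)
step 2: θ'=0.1604 (R=3.0000) → pose (-1.0591, 2.0011, 0.1604)
step 3: θ'=-2.0896 (R=-1.1667) → pose (0.1404, 0.2709, -2.0896)
step 4: θ'=-1.7146 (R=1.0000) → pose (0.0191, -0.0816, -1.7146)
step 5: θ'=-1.7146 (straight) → pose (-0.1242, -1.0713, -1.7146)

(-0.1242, -1.0713, -1.7146)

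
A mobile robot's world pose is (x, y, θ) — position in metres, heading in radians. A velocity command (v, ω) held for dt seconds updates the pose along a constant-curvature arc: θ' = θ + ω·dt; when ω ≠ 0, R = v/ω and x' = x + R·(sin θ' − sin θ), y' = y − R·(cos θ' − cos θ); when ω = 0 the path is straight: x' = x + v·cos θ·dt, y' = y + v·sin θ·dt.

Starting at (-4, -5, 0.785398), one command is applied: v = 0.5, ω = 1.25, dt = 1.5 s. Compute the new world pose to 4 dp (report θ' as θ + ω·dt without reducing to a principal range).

(-4.0977, -4.3626, 2.6604)

θ' = 0.7854 + 1.25·1.5 = 2.6604
R = v/ω = 0.5/1.25 = 0.4000
x' = -4 + 0.4000·(sin 2.6604 − sin 0.7854) = -4.0977
y' = -5 − 0.4000·(cos 2.6604 − cos 0.7854) = -4.3626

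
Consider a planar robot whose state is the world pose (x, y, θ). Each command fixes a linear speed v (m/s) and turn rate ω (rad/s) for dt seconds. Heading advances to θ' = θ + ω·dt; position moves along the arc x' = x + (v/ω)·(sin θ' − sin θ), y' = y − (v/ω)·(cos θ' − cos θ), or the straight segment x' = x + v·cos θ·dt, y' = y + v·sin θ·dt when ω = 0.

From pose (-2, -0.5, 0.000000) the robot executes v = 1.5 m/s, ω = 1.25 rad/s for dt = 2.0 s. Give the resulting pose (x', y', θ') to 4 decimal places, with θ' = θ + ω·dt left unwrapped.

θ' = 0.0000 + 1.25·2.0 = 2.5000
R = v/ω = 1.5/1.25 = 1.2000
x' = -2 + 1.2000·(sin 2.5000 − sin 0.0000) = -1.2818
y' = -0.5 − 1.2000·(cos 2.5000 − cos 0.0000) = 1.6614

(-1.2818, 1.6614, 2.5000)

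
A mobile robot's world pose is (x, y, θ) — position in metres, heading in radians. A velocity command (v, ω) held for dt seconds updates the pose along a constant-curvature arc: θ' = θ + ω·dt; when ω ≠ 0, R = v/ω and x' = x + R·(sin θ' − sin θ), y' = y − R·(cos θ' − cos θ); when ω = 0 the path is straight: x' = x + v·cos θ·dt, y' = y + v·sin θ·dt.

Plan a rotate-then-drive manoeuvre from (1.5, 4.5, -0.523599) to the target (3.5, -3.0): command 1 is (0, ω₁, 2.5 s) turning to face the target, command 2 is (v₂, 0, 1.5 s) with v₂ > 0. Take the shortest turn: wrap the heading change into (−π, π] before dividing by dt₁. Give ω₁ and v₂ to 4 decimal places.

ω₁ = -0.3146, v₂ = 5.1747

heading to target = atan2(-3−4.5, 3.5−1.5) = -1.3102
Δθ = wrap(-1.3102 − -0.5236) = -0.7866; ω₁ = Δθ/dt₁ = -0.3146
distance = √((3.5−1.5)² + (-3−4.5)²) = 7.7621; v₂ = distance/dt₂ = 5.1747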